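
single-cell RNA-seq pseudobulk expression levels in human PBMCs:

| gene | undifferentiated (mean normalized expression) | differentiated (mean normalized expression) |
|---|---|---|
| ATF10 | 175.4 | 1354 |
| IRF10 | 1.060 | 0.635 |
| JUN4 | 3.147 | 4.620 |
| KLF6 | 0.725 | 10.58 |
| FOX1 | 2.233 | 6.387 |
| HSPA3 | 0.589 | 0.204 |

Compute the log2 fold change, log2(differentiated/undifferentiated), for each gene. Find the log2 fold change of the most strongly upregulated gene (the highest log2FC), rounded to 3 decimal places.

log2(1354/175.4) = 2.949  (ATF10)
log2(0.635/1.060) = -0.739  (IRF10)
log2(4.620/3.147) = 0.554  (JUN4)
log2(10.58/0.725) = 3.867  (KLF6)
log2(6.387/2.233) = 1.516  (FOX1)
log2(0.204/0.589) = -1.530  (HSPA3)
KLF6 is most strongly upregulated.

3.867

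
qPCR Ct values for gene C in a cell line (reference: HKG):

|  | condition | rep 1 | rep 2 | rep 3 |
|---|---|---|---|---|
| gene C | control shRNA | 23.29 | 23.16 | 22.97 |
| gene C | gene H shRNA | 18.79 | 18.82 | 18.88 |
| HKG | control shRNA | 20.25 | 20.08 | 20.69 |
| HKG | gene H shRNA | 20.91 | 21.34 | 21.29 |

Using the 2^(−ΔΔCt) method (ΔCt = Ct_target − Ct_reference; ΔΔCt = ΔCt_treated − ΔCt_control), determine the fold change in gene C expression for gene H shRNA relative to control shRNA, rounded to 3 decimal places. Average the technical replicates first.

35.506

Mean Ct: gene C control shRNA 23.140; gene C gene H shRNA 18.830; HKG control shRNA 20.340; HKG gene H shRNA 21.180
ΔCt(control shRNA) = 23.140 − 20.340 = 2.800
ΔCt(gene H shRNA) = 18.830 − 21.180 = -2.350
ΔΔCt = -2.350 − 2.800 = -5.150
Fold change = 2^(−(-5.150)) = 2^5.150 = 35.5062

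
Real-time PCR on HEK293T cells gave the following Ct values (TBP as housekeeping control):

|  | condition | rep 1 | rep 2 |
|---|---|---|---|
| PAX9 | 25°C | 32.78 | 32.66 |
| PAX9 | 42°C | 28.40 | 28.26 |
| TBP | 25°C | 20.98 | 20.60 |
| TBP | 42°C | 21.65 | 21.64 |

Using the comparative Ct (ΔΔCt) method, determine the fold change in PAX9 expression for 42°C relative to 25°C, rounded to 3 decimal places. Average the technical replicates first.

Mean Ct: PAX9 25°C 32.720; PAX9 42°C 28.330; TBP 25°C 20.790; TBP 42°C 21.645
ΔCt(25°C) = 32.720 − 20.790 = 11.930
ΔCt(42°C) = 28.330 − 21.645 = 6.685
ΔΔCt = 6.685 − 11.930 = -5.245
Fold change = 2^(−(-5.245)) = 2^5.245 = 37.9230

37.923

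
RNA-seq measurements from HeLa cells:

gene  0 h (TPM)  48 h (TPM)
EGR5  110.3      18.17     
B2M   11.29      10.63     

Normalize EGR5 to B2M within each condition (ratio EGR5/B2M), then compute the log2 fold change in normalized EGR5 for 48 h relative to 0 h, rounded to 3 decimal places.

-2.515

EGR5/B2M (0 h) = 110.3 / 11.29 = 9.7697
EGR5/B2M (48 h) = 18.17 / 10.63 = 1.7093
Fold change = 1.7093 / 9.7697 = 0.1750
log2(0.1750) = -2.5149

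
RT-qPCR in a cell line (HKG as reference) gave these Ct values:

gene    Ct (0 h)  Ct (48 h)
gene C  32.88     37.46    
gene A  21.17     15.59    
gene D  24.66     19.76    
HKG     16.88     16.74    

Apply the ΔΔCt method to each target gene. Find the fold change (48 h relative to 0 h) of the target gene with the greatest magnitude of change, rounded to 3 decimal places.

gene C: ΔΔCt = (37.46−16.74) − (32.88−16.88) = 20.72 − 16.00 = 4.72; fold change = 2^-4.72 = 0.038
gene A: ΔΔCt = (15.59−16.74) − (21.17−16.88) = -1.15 − 4.29 = -5.44; fold change = 2^5.44 = 43.411
gene D: ΔΔCt = (19.76−16.74) − (24.66−16.88) = 3.02 − 7.78 = -4.76; fold change = 2^4.76 = 27.096
gene A has the largest |ΔΔCt| = 5.44.

43.411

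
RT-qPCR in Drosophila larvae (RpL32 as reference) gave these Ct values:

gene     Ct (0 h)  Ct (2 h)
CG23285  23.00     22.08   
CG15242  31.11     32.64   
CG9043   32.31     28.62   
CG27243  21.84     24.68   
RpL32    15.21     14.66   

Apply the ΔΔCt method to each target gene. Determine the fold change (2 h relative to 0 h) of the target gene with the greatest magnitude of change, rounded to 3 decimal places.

CG23285: ΔΔCt = (22.08−14.66) − (23.00−15.21) = 7.42 − 7.79 = -0.37; fold change = 2^0.37 = 1.292
CG15242: ΔΔCt = (32.64−14.66) − (31.11−15.21) = 17.98 − 15.90 = 2.08; fold change = 2^-2.08 = 0.237
CG9043: ΔΔCt = (28.62−14.66) − (32.31−15.21) = 13.96 − 17.10 = -3.14; fold change = 2^3.14 = 8.815
CG27243: ΔΔCt = (24.68−14.66) − (21.84−15.21) = 10.02 − 6.63 = 3.39; fold change = 2^-3.39 = 0.095
CG27243 has the largest |ΔΔCt| = 3.39.

0.095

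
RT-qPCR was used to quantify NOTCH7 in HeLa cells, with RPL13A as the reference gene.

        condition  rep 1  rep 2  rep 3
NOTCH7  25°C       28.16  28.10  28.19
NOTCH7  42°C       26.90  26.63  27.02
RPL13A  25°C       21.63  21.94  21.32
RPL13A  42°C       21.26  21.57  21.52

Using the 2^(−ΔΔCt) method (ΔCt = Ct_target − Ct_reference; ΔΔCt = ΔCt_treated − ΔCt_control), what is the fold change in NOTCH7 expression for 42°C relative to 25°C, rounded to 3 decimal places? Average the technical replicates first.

Mean Ct: NOTCH7 25°C 28.150; NOTCH7 42°C 26.850; RPL13A 25°C 21.630; RPL13A 42°C 21.450
ΔCt(25°C) = 28.150 − 21.630 = 6.520
ΔCt(42°C) = 26.850 − 21.450 = 5.400
ΔΔCt = 5.400 − 6.520 = -1.120
Fold change = 2^(−(-1.120)) = 2^1.120 = 2.1735

2.173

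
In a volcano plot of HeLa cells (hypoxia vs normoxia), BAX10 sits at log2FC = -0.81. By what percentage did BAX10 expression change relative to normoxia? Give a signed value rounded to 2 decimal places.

-42.96%

Fold change = 2^(-0.81) = 0.5704
Percent change = (FC − 1) × 100% = (0.5704 − 1) × 100 = -42.96%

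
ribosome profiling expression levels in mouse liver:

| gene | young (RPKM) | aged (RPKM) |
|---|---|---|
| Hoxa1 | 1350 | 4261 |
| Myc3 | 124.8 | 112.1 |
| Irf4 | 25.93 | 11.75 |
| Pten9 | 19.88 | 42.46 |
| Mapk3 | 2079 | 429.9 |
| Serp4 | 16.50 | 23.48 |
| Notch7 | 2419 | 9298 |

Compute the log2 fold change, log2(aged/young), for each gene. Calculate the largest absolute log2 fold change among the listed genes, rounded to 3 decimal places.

log2(4261/1350) = 1.658  (Hoxa1)
log2(112.1/124.8) = -0.155  (Myc3)
log2(11.75/25.93) = -1.142  (Irf4)
log2(42.46/19.88) = 1.095  (Pten9)
log2(429.9/2079) = -2.274  (Mapk3)
log2(23.48/16.50) = 0.509  (Serp4)
log2(9298/2419) = 1.943  (Notch7)
The largest magnitude belongs to Mapk3.

2.274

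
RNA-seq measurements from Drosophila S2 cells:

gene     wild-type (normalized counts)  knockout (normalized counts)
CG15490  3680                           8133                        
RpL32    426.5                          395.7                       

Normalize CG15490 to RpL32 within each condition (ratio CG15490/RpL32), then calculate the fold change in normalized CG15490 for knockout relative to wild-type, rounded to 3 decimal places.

2.382

CG15490/RpL32 (wild-type) = 3680 / 426.5 = 8.6284
CG15490/RpL32 (knockout) = 8133 / 395.7 = 20.553
Fold change = 20.553 / 8.6284 = 2.3821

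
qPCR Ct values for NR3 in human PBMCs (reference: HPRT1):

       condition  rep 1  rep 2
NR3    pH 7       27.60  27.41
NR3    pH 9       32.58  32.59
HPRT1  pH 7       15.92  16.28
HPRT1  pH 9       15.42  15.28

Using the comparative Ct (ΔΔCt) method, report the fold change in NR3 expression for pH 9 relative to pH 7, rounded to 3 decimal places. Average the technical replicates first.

Mean Ct: NR3 pH 7 27.505; NR3 pH 9 32.585; HPRT1 pH 7 16.100; HPRT1 pH 9 15.350
ΔCt(pH 7) = 27.505 − 16.100 = 11.405
ΔCt(pH 9) = 32.585 − 15.350 = 17.235
ΔΔCt = 17.235 − 11.405 = 5.830
Fold change = 2^(−5.830) = 0.0176

0.018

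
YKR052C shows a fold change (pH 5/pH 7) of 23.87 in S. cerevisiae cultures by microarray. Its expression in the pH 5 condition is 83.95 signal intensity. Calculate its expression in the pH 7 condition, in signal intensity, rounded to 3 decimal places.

pH 7 expression = 83.95 / 23.87 = 3.517

3.517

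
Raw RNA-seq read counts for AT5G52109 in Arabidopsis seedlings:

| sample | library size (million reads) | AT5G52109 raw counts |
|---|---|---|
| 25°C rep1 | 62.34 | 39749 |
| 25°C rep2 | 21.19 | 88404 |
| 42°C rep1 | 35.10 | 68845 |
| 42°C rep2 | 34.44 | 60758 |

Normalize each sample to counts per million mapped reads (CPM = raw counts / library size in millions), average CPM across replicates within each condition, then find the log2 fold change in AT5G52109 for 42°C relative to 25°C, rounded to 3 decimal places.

-0.368

CPM(25°C rep1) = 39749 / 62.34 = 637.6163
CPM(25°C rep2) = 88404 / 21.19 = 4171.9679
CPM(42°C rep1) = 68845 / 35.10 = 1961.3960
CPM(42°C rep2) = 60758 / 34.44 = 1764.1696
mean CPM(25°C) = 2404.7921; mean CPM(42°C) = 1862.7828
Fold change = 1862.7828 / 2404.7921 = 0.77461
log2(0.77461) = -0.3685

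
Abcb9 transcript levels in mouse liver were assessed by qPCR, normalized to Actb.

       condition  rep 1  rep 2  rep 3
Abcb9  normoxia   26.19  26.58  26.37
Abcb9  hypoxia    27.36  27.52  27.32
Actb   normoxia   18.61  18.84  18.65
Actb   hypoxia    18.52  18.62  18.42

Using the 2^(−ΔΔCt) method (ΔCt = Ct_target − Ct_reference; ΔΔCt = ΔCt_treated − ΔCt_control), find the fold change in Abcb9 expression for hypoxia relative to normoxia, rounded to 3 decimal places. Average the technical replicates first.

0.435

Mean Ct: Abcb9 normoxia 26.380; Abcb9 hypoxia 27.400; Actb normoxia 18.700; Actb hypoxia 18.520
ΔCt(normoxia) = 26.380 − 18.700 = 7.680
ΔCt(hypoxia) = 27.400 − 18.520 = 8.880
ΔΔCt = 8.880 − 7.680 = 1.200
Fold change = 2^(−1.200) = 0.4353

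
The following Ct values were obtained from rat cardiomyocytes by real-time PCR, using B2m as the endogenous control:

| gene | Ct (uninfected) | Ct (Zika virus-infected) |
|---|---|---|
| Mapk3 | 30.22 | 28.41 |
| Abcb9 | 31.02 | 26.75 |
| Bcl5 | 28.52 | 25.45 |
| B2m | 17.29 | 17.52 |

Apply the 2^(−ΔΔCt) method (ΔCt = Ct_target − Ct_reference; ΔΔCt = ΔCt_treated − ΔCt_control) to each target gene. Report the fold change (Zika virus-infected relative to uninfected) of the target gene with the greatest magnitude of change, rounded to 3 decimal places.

22.627

Mapk3: ΔΔCt = (28.41−17.52) − (30.22−17.29) = 10.89 − 12.93 = -2.04; fold change = 2^2.04 = 4.112
Abcb9: ΔΔCt = (26.75−17.52) − (31.02−17.29) = 9.23 − 13.73 = -4.50; fold change = 2^4.50 = 22.627
Bcl5: ΔΔCt = (25.45−17.52) − (28.52−17.29) = 7.93 − 11.23 = -3.30; fold change = 2^3.30 = 9.849
Abcb9 has the largest |ΔΔCt| = 4.50.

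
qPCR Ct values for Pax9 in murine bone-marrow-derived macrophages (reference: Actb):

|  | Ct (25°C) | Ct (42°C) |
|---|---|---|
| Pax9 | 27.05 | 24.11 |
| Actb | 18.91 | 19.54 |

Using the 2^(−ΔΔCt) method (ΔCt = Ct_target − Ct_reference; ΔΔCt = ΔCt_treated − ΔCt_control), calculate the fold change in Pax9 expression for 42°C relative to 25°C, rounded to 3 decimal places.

ΔCt(25°C) = 27.050 − 18.910 = 8.140
ΔCt(42°C) = 24.110 − 19.540 = 4.570
ΔΔCt = 4.570 − 8.140 = -3.570
Fold change = 2^(−(-3.570)) = 2^3.570 = 11.8762

11.876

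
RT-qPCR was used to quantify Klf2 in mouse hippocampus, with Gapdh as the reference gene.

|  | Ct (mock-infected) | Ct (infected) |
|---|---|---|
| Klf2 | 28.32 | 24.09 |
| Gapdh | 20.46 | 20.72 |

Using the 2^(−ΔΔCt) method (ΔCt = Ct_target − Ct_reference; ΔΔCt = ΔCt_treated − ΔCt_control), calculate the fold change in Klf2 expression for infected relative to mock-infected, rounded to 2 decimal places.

22.47

ΔCt(mock-infected) = 28.320 − 20.460 = 7.860
ΔCt(infected) = 24.090 − 20.720 = 3.370
ΔΔCt = 3.370 − 7.860 = -4.490
Fold change = 2^(−(-4.490)) = 2^4.490 = 22.471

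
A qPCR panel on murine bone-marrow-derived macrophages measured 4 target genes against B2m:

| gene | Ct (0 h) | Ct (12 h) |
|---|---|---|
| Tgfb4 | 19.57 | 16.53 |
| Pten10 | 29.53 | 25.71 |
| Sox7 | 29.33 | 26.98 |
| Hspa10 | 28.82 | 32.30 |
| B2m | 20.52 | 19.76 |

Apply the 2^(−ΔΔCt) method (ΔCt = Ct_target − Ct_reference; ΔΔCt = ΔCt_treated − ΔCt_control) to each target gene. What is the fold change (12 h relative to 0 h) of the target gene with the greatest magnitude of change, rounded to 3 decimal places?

0.053

Tgfb4: ΔΔCt = (16.53−19.76) − (19.57−20.52) = -3.23 − (-0.95) = -2.28; fold change = 2^2.28 = 4.857
Pten10: ΔΔCt = (25.71−19.76) − (29.53−20.52) = 5.95 − 9.01 = -3.06; fold change = 2^3.06 = 8.340
Sox7: ΔΔCt = (26.98−19.76) − (29.33−20.52) = 7.22 − 8.81 = -1.59; fold change = 2^1.59 = 3.010
Hspa10: ΔΔCt = (32.30−19.76) − (28.82−20.52) = 12.54 − 8.30 = 4.24; fold change = 2^-4.24 = 0.053
Hspa10 has the largest |ΔΔCt| = 4.24.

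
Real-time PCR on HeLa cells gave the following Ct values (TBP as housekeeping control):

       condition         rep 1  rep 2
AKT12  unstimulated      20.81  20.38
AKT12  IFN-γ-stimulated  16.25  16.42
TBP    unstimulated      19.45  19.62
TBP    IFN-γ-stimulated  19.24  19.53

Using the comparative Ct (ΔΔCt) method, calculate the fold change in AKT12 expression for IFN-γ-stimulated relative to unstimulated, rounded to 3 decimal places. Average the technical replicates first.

17.268

Mean Ct: AKT12 unstimulated 20.595; AKT12 IFN-γ-stimulated 16.335; TBP unstimulated 19.535; TBP IFN-γ-stimulated 19.385
ΔCt(unstimulated) = 20.595 − 19.535 = 1.060
ΔCt(IFN-γ-stimulated) = 16.335 − 19.385 = -3.050
ΔΔCt = -3.050 − 1.060 = -4.110
Fold change = 2^(−(-4.110)) = 2^4.110 = 17.2677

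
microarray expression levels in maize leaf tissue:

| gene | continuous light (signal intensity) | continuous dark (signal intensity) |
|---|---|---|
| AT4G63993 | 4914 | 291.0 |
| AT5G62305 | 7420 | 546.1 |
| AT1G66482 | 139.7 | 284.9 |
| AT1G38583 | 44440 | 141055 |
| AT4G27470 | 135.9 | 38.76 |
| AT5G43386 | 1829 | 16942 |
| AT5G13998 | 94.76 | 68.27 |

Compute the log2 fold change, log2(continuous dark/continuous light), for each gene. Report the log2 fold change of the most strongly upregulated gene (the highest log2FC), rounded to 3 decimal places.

3.211

log2(291.0/4914) = -4.078  (AT4G63993)
log2(546.1/7420) = -3.764  (AT5G62305)
log2(284.9/139.7) = 1.028  (AT1G66482)
log2(141055/44440) = 1.666  (AT1G38583)
log2(38.76/135.9) = -1.810  (AT4G27470)
log2(16942/1829) = 3.211  (AT5G43386)
log2(68.27/94.76) = -0.473  (AT5G13998)
AT5G43386 is most strongly upregulated.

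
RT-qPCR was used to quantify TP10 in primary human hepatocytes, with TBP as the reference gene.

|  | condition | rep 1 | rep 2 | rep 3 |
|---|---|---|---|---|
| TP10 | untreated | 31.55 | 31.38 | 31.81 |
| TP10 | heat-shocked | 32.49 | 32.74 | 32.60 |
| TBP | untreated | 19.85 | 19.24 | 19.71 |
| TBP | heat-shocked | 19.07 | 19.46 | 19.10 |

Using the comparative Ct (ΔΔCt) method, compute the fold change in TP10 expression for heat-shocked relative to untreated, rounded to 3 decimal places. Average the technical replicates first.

Mean Ct: TP10 untreated 31.580; TP10 heat-shocked 32.610; TBP untreated 19.600; TBP heat-shocked 19.210
ΔCt(untreated) = 31.580 − 19.600 = 11.980
ΔCt(heat-shocked) = 32.610 − 19.210 = 13.400
ΔΔCt = 13.400 − 11.980 = 1.420
Fold change = 2^(−1.420) = 0.3737

0.374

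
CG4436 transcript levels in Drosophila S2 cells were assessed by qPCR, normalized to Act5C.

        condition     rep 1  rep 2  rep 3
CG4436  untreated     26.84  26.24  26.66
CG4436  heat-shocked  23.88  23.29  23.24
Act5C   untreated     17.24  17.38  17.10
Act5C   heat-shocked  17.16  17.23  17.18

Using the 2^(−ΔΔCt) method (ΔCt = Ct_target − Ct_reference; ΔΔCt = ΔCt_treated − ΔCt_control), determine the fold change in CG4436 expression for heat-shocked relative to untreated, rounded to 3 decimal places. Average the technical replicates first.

8.340

Mean Ct: CG4436 untreated 26.580; CG4436 heat-shocked 23.470; Act5C untreated 17.240; Act5C heat-shocked 17.190
ΔCt(untreated) = 26.580 − 17.240 = 9.340
ΔCt(heat-shocked) = 23.470 − 17.190 = 6.280
ΔΔCt = 6.280 − 9.340 = -3.060
Fold change = 2^(−(-3.060)) = 2^3.060 = 8.3397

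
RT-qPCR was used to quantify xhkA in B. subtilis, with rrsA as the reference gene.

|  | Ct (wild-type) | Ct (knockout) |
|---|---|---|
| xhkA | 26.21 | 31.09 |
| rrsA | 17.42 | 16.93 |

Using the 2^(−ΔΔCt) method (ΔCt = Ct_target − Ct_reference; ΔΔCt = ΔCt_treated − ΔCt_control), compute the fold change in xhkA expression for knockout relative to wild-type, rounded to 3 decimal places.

ΔCt(wild-type) = 26.210 − 17.420 = 8.790
ΔCt(knockout) = 31.090 − 16.930 = 14.160
ΔΔCt = 14.160 − 8.790 = 5.370
Fold change = 2^(−5.370) = 0.0242

0.024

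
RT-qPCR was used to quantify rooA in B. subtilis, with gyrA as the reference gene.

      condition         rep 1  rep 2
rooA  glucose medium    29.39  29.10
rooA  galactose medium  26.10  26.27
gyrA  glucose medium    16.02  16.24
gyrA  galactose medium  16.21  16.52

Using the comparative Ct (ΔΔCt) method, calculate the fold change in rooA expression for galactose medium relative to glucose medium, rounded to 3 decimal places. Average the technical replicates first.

Mean Ct: rooA glucose medium 29.245; rooA galactose medium 26.185; gyrA glucose medium 16.130; gyrA galactose medium 16.365
ΔCt(glucose medium) = 29.245 − 16.130 = 13.115
ΔCt(galactose medium) = 26.185 − 16.365 = 9.820
ΔΔCt = 9.820 − 13.115 = -3.295
Fold change = 2^(−(-3.295)) = 2^3.295 = 9.8151

9.815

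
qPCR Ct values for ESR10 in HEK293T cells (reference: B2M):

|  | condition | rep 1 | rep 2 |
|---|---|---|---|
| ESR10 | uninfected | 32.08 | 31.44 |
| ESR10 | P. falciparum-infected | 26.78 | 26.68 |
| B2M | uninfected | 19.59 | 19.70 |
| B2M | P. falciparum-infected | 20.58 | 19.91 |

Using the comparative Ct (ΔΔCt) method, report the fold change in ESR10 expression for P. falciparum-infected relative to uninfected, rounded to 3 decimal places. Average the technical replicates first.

Mean Ct: ESR10 uninfected 31.760; ESR10 P. falciparum-infected 26.730; B2M uninfected 19.645; B2M P. falciparum-infected 20.245
ΔCt(uninfected) = 31.760 − 19.645 = 12.115
ΔCt(P. falciparum-infected) = 26.730 − 20.245 = 6.485
ΔΔCt = 6.485 − 12.115 = -5.630
Fold change = 2^(−(-5.630)) = 2^5.630 = 49.5221

49.522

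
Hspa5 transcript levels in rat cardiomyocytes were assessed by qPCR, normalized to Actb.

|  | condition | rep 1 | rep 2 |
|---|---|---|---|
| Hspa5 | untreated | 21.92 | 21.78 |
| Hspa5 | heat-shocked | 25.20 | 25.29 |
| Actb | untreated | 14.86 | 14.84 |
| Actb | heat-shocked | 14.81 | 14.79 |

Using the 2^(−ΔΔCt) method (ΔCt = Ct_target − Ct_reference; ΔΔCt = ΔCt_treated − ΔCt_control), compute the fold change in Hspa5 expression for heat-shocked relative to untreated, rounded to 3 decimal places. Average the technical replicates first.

0.092

Mean Ct: Hspa5 untreated 21.850; Hspa5 heat-shocked 25.245; Actb untreated 14.850; Actb heat-shocked 14.800
ΔCt(untreated) = 21.850 − 14.850 = 7.000
ΔCt(heat-shocked) = 25.245 − 14.800 = 10.445
ΔΔCt = 10.445 − 7.000 = 3.445
Fold change = 2^(−3.445) = 0.0918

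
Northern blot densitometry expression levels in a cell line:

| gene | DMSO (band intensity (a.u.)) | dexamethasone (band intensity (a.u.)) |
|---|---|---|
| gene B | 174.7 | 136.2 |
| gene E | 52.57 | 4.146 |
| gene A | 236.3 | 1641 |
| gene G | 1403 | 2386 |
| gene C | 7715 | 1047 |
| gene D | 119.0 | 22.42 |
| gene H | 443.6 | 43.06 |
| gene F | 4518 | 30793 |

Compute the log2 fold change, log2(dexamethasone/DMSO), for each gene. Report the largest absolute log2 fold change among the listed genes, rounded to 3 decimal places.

3.664

log2(136.2/174.7) = -0.359  (gene B)
log2(4.146/52.57) = -3.664  (gene E)
log2(1641/236.3) = 2.796  (gene A)
log2(2386/1403) = 0.766  (gene G)
log2(1047/7715) = -2.881  (gene C)
log2(22.42/119.0) = -2.408  (gene D)
log2(43.06/443.6) = -3.365  (gene H)
log2(30793/4518) = 2.769  (gene F)
The largest magnitude belongs to gene E.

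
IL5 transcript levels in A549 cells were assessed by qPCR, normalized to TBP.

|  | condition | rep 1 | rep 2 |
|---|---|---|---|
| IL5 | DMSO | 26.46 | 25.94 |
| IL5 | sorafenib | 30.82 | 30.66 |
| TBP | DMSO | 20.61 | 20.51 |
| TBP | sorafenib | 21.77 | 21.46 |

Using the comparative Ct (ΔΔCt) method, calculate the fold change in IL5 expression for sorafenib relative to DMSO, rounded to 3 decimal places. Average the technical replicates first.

Mean Ct: IL5 DMSO 26.200; IL5 sorafenib 30.740; TBP DMSO 20.560; TBP sorafenib 21.615
ΔCt(DMSO) = 26.200 − 20.560 = 5.640
ΔCt(sorafenib) = 30.740 − 21.615 = 9.125
ΔΔCt = 9.125 − 5.640 = 3.485
Fold change = 2^(−3.485) = 0.0893

0.089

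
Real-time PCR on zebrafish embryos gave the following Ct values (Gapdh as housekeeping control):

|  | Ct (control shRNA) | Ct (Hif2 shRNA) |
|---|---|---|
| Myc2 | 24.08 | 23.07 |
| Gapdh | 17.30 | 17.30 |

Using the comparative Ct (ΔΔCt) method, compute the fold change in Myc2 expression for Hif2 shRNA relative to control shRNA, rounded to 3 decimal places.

ΔCt(control shRNA) = 24.080 − 17.300 = 6.780
ΔCt(Hif2 shRNA) = 23.070 − 17.300 = 5.770
ΔΔCt = 5.770 − 6.780 = -1.010
Fold change = 2^(−(-1.010)) = 2^1.010 = 2.0139

2.014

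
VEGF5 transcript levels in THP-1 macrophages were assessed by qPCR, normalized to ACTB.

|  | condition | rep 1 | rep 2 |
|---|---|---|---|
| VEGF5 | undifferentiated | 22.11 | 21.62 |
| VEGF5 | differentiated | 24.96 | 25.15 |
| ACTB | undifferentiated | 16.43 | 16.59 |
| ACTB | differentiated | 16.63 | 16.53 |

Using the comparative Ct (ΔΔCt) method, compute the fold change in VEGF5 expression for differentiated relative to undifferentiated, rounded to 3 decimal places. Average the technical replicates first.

Mean Ct: VEGF5 undifferentiated 21.865; VEGF5 differentiated 25.055; ACTB undifferentiated 16.510; ACTB differentiated 16.580
ΔCt(undifferentiated) = 21.865 − 16.510 = 5.355
ΔCt(differentiated) = 25.055 − 16.580 = 8.475
ΔΔCt = 8.475 − 5.355 = 3.120
Fold change = 2^(−3.120) = 0.1150

0.115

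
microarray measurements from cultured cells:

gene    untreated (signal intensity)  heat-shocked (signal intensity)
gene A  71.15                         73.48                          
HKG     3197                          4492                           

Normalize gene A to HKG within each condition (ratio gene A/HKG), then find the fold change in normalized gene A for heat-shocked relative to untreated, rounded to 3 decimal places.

gene A/HKG (untreated) = 71.15 / 3197 = 0.022255
gene A/HKG (heat-shocked) = 73.48 / 4492 = 0.016358
Fold change = 0.016358 / 0.022255 = 0.7350

0.735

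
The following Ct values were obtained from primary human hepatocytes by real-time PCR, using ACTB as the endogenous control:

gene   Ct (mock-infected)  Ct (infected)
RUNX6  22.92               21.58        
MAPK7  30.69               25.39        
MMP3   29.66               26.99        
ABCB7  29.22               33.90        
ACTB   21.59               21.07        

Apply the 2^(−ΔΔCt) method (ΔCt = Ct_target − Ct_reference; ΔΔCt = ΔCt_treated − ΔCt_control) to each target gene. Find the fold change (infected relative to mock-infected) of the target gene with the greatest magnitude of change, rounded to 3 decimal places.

0.027

RUNX6: ΔΔCt = (21.58−21.07) − (22.92−21.59) = 0.51 − 1.33 = -0.82; fold change = 2^0.82 = 1.765
MAPK7: ΔΔCt = (25.39−21.07) − (30.69−21.59) = 4.32 − 9.10 = -4.78; fold change = 2^4.78 = 27.474
MMP3: ΔΔCt = (26.99−21.07) − (29.66−21.59) = 5.92 − 8.07 = -2.15; fold change = 2^2.15 = 4.438
ABCB7: ΔΔCt = (33.90−21.07) − (29.22−21.59) = 12.83 − 7.63 = 5.20; fold change = 2^-5.20 = 0.027
ABCB7 has the largest |ΔΔCt| = 5.20.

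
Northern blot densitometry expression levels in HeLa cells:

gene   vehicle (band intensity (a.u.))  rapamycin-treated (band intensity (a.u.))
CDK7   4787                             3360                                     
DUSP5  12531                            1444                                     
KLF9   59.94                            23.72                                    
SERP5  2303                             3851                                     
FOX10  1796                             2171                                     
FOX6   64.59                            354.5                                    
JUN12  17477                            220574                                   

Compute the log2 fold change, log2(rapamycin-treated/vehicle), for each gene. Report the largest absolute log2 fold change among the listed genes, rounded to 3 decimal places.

log2(3360/4787) = -0.511  (CDK7)
log2(1444/12531) = -3.117  (DUSP5)
log2(23.72/59.94) = -1.337  (KLF9)
log2(3851/2303) = 0.742  (SERP5)
log2(2171/1796) = 0.274  (FOX10)
log2(354.5/64.59) = 2.456  (FOX6)
log2(220574/17477) = 3.658  (JUN12)
The largest magnitude belongs to JUN12.

3.658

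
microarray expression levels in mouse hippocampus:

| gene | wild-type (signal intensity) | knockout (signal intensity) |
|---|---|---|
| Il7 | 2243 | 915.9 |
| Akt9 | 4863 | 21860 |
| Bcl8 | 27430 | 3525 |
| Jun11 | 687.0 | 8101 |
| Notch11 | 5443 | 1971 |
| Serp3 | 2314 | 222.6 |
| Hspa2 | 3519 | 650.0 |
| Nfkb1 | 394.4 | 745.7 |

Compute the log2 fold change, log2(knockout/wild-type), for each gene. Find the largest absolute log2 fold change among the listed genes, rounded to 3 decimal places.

log2(915.9/2243) = -1.292  (Il7)
log2(21860/4863) = 2.168  (Akt9)
log2(3525/27430) = -2.960  (Bcl8)
log2(8101/687.0) = 3.560  (Jun11)
log2(1971/5443) = -1.465  (Notch11)
log2(222.6/2314) = -3.378  (Serp3)
log2(650.0/3519) = -2.437  (Hspa2)
log2(745.7/394.4) = 0.919  (Nfkb1)
The largest magnitude belongs to Jun11.

3.560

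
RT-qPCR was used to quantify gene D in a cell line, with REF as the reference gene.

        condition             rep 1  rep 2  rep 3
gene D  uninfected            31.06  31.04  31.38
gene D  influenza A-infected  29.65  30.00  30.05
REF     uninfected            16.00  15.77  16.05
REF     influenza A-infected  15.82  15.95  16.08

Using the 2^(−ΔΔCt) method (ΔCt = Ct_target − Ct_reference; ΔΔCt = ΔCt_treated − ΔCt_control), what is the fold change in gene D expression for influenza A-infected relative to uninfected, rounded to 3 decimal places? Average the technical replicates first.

Mean Ct: gene D uninfected 31.160; gene D influenza A-infected 29.900; REF uninfected 15.940; REF influenza A-infected 15.950
ΔCt(uninfected) = 31.160 − 15.940 = 15.220
ΔCt(influenza A-infected) = 29.900 − 15.950 = 13.950
ΔΔCt = 13.950 − 15.220 = -1.270
Fold change = 2^(−(-1.270)) = 2^1.270 = 2.4116

2.412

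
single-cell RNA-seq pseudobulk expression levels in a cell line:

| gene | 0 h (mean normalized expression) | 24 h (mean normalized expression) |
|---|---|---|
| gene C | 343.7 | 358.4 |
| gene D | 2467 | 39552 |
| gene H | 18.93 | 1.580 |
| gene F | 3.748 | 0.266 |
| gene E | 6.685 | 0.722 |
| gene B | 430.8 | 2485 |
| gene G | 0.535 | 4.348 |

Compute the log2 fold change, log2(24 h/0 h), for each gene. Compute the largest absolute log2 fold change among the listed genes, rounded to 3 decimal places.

4.003

log2(358.4/343.7) = 0.060  (gene C)
log2(39552/2467) = 4.003  (gene D)
log2(1.580/18.93) = -3.583  (gene H)
log2(0.266/3.748) = -3.817  (gene F)
log2(0.722/6.685) = -3.211  (gene E)
log2(2485/430.8) = 2.528  (gene B)
log2(4.348/0.535) = 3.023  (gene G)
The largest magnitude belongs to gene D.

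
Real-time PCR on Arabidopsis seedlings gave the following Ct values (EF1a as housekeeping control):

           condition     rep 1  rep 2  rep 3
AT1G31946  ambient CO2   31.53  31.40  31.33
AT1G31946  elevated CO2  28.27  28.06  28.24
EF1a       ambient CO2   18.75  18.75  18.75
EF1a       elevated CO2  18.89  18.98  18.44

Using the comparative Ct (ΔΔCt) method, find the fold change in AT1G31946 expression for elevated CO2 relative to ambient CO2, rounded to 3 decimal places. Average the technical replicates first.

9.514

Mean Ct: AT1G31946 ambient CO2 31.420; AT1G31946 elevated CO2 28.190; EF1a ambient CO2 18.750; EF1a elevated CO2 18.770
ΔCt(ambient CO2) = 31.420 − 18.750 = 12.670
ΔCt(elevated CO2) = 28.190 − 18.770 = 9.420
ΔΔCt = 9.420 − 12.670 = -3.250
Fold change = 2^(−(-3.250)) = 2^3.250 = 9.5137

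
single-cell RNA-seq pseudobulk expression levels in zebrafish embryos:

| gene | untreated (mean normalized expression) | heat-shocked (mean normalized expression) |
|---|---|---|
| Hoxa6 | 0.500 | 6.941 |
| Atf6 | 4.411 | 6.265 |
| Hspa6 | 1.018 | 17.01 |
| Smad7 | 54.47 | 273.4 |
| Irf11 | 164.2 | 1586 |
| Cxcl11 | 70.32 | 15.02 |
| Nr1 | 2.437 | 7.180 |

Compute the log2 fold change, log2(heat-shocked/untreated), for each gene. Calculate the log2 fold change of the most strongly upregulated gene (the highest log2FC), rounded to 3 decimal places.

log2(6.941/0.500) = 3.795  (Hoxa6)
log2(6.265/4.411) = 0.506  (Atf6)
log2(17.01/1.018) = 4.063  (Hspa6)
log2(273.4/54.47) = 2.327  (Smad7)
log2(1586/164.2) = 3.272  (Irf11)
log2(15.02/70.32) = -2.227  (Cxcl11)
log2(7.180/2.437) = 1.559  (Nr1)
Hspa6 is most strongly upregulated.

4.063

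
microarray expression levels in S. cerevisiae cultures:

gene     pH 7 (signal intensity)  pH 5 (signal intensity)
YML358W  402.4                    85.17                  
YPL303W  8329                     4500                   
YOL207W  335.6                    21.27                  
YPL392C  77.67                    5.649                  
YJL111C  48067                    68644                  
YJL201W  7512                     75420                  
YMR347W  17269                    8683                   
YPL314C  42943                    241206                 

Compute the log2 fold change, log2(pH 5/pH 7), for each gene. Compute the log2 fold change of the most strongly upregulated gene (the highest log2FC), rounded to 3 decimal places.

log2(85.17/402.4) = -2.240  (YML358W)
log2(4500/8329) = -0.888  (YPL303W)
log2(21.27/335.6) = -3.980  (YOL207W)
log2(5.649/77.67) = -3.781  (YPL392C)
log2(68644/48067) = 0.514  (YJL111C)
log2(75420/7512) = 3.328  (YJL201W)
log2(8683/17269) = -0.992  (YMR347W)
log2(241206/42943) = 2.490  (YPL314C)
YJL201W is most strongly upregulated.

3.328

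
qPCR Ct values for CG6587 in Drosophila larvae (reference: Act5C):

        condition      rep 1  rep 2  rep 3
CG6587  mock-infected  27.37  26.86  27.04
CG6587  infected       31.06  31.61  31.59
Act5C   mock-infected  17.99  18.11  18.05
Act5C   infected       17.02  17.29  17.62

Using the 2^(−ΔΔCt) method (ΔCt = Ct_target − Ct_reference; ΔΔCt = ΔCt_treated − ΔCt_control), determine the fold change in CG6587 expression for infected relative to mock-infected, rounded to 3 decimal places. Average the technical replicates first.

0.030

Mean Ct: CG6587 mock-infected 27.090; CG6587 infected 31.420; Act5C mock-infected 18.050; Act5C infected 17.310
ΔCt(mock-infected) = 27.090 − 18.050 = 9.040
ΔCt(infected) = 31.420 − 17.310 = 14.110
ΔΔCt = 14.110 − 9.040 = 5.070
Fold change = 2^(−5.070) = 0.0298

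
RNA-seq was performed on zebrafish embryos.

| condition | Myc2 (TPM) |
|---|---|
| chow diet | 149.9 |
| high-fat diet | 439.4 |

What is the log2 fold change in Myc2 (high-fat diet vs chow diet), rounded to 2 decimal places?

1.55

Fold change = 439.4 / 149.9 = 2.9313
log2(2.9313) = 1.552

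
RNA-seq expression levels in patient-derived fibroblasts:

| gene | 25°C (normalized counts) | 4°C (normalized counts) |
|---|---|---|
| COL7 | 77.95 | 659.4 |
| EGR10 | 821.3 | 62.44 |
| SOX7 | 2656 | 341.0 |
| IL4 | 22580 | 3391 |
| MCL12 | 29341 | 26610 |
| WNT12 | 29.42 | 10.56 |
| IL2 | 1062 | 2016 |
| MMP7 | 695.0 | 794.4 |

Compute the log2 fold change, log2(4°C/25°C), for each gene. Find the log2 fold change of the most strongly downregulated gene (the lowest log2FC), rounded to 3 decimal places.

log2(659.4/77.95) = 3.081  (COL7)
log2(62.44/821.3) = -3.717  (EGR10)
log2(341.0/2656) = -2.961  (SOX7)
log2(3391/22580) = -2.735  (IL4)
log2(26610/29341) = -0.141  (MCL12)
log2(10.56/29.42) = -1.478  (WNT12)
log2(2016/1062) = 0.925  (IL2)
log2(794.4/695.0) = 0.193  (MMP7)
EGR10 is most strongly downregulated.

-3.717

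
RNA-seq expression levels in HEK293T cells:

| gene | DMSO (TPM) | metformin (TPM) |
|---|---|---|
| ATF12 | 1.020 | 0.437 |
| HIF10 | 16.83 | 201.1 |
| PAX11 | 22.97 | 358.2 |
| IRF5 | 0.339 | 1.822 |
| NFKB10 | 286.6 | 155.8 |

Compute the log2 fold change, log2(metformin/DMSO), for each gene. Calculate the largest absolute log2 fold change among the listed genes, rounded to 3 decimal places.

log2(0.437/1.020) = -1.223  (ATF12)
log2(201.1/16.83) = 3.579  (HIF10)
log2(358.2/22.97) = 3.963  (PAX11)
log2(1.822/0.339) = 2.426  (IRF5)
log2(155.8/286.6) = -0.879  (NFKB10)
The largest magnitude belongs to PAX11.

3.963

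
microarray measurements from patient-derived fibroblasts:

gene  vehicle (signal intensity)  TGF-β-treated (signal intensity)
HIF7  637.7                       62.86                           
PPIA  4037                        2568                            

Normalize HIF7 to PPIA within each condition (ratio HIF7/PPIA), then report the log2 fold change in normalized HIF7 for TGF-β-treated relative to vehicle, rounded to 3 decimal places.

HIF7/PPIA (vehicle) = 637.7 / 4037 = 0.15796
HIF7/PPIA (TGF-β-treated) = 62.86 / 2568 = 0.024478
Fold change = 0.024478 / 0.15796 = 0.1550
log2(0.1550) = -2.6900

-2.690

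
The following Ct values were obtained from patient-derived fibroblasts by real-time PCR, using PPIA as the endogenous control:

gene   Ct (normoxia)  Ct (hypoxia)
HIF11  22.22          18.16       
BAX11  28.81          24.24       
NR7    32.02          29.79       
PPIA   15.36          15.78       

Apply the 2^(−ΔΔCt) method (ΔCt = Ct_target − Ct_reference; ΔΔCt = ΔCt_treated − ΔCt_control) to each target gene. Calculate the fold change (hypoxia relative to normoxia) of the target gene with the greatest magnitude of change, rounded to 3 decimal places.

31.779

HIF11: ΔΔCt = (18.16−15.78) − (22.22−15.36) = 2.38 − 6.86 = -4.48; fold change = 2^4.48 = 22.316
BAX11: ΔΔCt = (24.24−15.78) − (28.81−15.36) = 8.46 − 13.45 = -4.99; fold change = 2^4.99 = 31.779
NR7: ΔΔCt = (29.79−15.78) − (32.02−15.36) = 14.01 − 16.66 = -2.65; fold change = 2^2.65 = 6.277
BAX11 has the largest |ΔΔCt| = 4.99.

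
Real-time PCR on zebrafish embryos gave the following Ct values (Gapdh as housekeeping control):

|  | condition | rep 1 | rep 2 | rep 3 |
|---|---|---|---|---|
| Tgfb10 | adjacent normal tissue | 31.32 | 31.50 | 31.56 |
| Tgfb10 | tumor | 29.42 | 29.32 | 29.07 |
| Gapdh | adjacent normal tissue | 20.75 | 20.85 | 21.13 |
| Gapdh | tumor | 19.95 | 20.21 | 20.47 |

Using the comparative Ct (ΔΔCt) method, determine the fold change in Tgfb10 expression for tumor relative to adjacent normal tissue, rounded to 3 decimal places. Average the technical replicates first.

Mean Ct: Tgfb10 adjacent normal tissue 31.460; Tgfb10 tumor 29.270; Gapdh adjacent normal tissue 20.910; Gapdh tumor 20.210
ΔCt(adjacent normal tissue) = 31.460 − 20.910 = 10.550
ΔCt(tumor) = 29.270 − 20.210 = 9.060
ΔΔCt = 9.060 − 10.550 = -1.490
Fold change = 2^(−(-1.490)) = 2^1.490 = 2.8089

2.809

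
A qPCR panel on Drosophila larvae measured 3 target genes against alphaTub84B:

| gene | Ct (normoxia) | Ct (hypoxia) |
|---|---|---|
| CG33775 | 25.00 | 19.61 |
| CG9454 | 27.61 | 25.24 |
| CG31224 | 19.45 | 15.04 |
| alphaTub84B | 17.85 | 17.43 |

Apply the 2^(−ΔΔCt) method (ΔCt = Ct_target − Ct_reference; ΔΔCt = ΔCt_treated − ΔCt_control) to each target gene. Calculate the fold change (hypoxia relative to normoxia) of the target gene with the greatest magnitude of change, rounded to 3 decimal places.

31.341

CG33775: ΔΔCt = (19.61−17.43) − (25.00−17.85) = 2.18 − 7.15 = -4.97; fold change = 2^4.97 = 31.341
CG9454: ΔΔCt = (25.24−17.43) − (27.61−17.85) = 7.81 − 9.76 = -1.95; fold change = 2^1.95 = 3.864
CG31224: ΔΔCt = (15.04−17.43) − (19.45−17.85) = -2.39 − 1.60 = -3.99; fold change = 2^3.99 = 15.889
CG33775 has the largest |ΔΔCt| = 4.97.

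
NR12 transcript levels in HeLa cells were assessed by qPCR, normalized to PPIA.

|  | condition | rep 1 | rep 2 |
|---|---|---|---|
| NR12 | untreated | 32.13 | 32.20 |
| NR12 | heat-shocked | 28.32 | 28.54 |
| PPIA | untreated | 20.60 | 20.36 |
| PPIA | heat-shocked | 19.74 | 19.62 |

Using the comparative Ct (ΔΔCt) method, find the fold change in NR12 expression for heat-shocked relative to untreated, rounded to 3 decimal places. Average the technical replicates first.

Mean Ct: NR12 untreated 32.165; NR12 heat-shocked 28.430; PPIA untreated 20.480; PPIA heat-shocked 19.680
ΔCt(untreated) = 32.165 − 20.480 = 11.685
ΔCt(heat-shocked) = 28.430 − 19.680 = 8.750
ΔΔCt = 8.750 − 11.685 = -2.935
Fold change = 2^(−(-2.935)) = 2^2.935 = 7.6476

7.648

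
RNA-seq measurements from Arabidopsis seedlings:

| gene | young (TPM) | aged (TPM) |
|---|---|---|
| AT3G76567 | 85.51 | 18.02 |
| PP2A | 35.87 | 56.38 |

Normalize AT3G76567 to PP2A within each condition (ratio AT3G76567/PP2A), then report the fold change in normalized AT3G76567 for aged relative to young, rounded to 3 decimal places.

AT3G76567/PP2A (young) = 85.51 / 35.87 = 2.3839
AT3G76567/PP2A (aged) = 18.02 / 56.38 = 0.31962
Fold change = 0.31962 / 2.3839 = 0.1341

0.134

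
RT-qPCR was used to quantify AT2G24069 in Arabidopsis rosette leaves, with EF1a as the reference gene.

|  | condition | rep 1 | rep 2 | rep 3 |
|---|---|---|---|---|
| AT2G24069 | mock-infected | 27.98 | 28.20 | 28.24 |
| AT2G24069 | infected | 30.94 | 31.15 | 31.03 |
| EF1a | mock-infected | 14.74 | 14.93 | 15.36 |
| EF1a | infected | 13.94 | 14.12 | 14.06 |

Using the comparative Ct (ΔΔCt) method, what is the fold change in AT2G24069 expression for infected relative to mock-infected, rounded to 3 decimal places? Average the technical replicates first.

0.068

Mean Ct: AT2G24069 mock-infected 28.140; AT2G24069 infected 31.040; EF1a mock-infected 15.010; EF1a infected 14.040
ΔCt(mock-infected) = 28.140 − 15.010 = 13.130
ΔCt(infected) = 31.040 − 14.040 = 17.000
ΔΔCt = 17.000 − 13.130 = 3.870
Fold change = 2^(−3.870) = 0.0684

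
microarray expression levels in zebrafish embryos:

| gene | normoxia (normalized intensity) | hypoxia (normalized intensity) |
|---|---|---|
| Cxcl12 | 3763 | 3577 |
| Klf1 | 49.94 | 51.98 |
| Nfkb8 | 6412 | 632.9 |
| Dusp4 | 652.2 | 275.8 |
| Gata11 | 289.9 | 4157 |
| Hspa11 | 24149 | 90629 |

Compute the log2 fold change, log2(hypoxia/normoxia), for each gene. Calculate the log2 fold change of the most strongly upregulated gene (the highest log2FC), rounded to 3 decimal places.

3.842

log2(3577/3763) = -0.073  (Cxcl12)
log2(51.98/49.94) = 0.058  (Klf1)
log2(632.9/6412) = -3.341  (Nfkb8)
log2(275.8/652.2) = -1.242  (Dusp4)
log2(4157/289.9) = 3.842  (Gata11)
log2(90629/24149) = 1.908  (Hspa11)
Gata11 is most strongly upregulated.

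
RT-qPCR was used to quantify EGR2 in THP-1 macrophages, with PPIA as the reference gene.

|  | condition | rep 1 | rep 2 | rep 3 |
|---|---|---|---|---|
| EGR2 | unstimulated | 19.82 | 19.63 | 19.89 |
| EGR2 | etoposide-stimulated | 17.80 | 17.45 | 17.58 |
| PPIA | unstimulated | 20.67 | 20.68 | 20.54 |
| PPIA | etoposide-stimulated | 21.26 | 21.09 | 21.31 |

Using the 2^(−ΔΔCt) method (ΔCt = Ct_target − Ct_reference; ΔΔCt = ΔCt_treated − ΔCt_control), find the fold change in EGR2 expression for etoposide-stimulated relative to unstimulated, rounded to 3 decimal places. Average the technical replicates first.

6.774

Mean Ct: EGR2 unstimulated 19.780; EGR2 etoposide-stimulated 17.610; PPIA unstimulated 20.630; PPIA etoposide-stimulated 21.220
ΔCt(unstimulated) = 19.780 − 20.630 = -0.850
ΔCt(etoposide-stimulated) = 17.610 − 21.220 = -3.610
ΔΔCt = -3.610 − (-0.850) = -2.760
Fold change = 2^(−(-2.760)) = 2^2.760 = 6.7740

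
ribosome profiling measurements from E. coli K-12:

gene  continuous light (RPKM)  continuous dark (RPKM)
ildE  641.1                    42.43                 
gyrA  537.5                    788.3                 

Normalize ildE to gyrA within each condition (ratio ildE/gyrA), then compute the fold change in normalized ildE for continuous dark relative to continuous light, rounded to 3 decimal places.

0.045

ildE/gyrA (continuous light) = 641.1 / 537.5 = 1.1927
ildE/gyrA (continuous dark) = 42.43 / 788.3 = 0.053825
Fold change = 0.053825 / 1.1927 = 0.0451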